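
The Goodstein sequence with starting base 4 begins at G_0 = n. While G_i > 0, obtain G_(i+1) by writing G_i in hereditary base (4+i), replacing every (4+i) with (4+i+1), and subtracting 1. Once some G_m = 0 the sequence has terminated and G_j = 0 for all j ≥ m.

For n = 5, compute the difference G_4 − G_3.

-1

i=0: 5 = 4 + 1 (b=4); 4→5: 5 + 1 = 6; 6−1 = 5
i=1: 5 = 5 (b=5); 5→6: 6 = 6; 6−1 = 5
i=2: 5 = 5 (b=6); 6→7: 5 = 5; 5−1 = 4
i=3: 4 = 4 (b=7); 7→8: 4 = 4; 4−1 = 3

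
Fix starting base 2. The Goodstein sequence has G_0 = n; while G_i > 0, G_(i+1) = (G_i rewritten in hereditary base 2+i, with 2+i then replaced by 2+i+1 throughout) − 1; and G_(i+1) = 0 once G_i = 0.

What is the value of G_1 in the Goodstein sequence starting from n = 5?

step 0: 5 = 2^2 + 1; sub 3 for 2: 3^3 + 1; = 28; G_1 = 28−1 = 27
step 1: 27 = 3^3; sub 4 for 3: 4^4; = 256; G_2 = 256−1 = 255

27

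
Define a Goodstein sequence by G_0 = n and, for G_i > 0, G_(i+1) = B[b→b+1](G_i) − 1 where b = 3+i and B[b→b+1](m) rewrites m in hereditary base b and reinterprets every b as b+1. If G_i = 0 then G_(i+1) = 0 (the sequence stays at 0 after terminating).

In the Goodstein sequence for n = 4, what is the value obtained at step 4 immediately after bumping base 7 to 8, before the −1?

4 —HB3→ 3 + 1 —bump→ 4 + 1 = 5 —(−1)→ 4
4 —HB4→ 4 —bump→ 5 = 5 —(−1)→ 4
4 —HB5→ 4 —bump→ 4 = 4 —(−1)→ 3
3 —HB6→ 3 —bump→ 3 = 3 —(−1)→ 2
2 —HB7→ 2 —bump→ 2 = 2 —(−1)→ 1

2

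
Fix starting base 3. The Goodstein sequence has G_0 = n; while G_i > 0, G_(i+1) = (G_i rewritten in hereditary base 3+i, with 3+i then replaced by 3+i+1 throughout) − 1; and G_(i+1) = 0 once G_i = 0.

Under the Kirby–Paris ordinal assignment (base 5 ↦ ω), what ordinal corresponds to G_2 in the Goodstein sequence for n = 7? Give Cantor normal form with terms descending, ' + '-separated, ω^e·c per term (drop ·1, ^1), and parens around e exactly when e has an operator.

step 0: 7 = 2·3 + 1; sub 4 for 3: 2·4 + 1; = 9; G_1 = 9−1 = 8
step 1: 8 = 2·4; sub 5 for 4: 2·5; = 10; G_2 = 10−1 = 9
step 2: 9 = 5 + 4; sub 6 for 5: 6 + 4; = 10; G_3 = 10−1 = 9

ω + 4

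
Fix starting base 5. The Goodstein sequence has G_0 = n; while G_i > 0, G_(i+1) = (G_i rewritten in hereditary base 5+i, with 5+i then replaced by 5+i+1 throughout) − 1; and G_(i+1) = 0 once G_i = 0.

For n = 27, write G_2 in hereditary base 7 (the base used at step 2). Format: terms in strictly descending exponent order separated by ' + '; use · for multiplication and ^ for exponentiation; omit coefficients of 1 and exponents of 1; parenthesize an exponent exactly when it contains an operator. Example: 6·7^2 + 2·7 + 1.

base 5: 27 = 5^2 + 2; at 6: 6^2 + 2 = 38; next = 37
base 6: 37 = 6^2 + 1; at 7: 7^2 + 1 = 50; next = 49
base 7: 49 = 7^2; at 8: 8^2 = 64; next = 63

7^2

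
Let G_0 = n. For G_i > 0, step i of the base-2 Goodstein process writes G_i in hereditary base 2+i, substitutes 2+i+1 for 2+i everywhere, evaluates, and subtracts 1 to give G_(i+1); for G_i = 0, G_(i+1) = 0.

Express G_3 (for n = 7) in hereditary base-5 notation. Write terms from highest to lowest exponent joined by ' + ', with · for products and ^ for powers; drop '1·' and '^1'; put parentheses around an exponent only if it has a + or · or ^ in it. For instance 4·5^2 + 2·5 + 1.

step 0: 7 = 2^2 + 2 + 1; sub 3 for 2: 3^3 + 3 + 1; = 31; G_1 = 31−1 = 30
step 1: 30 = 3^3 + 3; sub 4 for 3: 4^4 + 4; = 260; G_2 = 260−1 = 259
step 2: 259 = 4^4 + 3; sub 5 for 4: 5^5 + 3; = 3128; G_3 = 3128−1 = 3127
step 3: 3127 = 5^5 + 2; sub 6 for 5: 6^6 + 2; = 46658; G_4 = 46658−1 = 46657

5^5 + 2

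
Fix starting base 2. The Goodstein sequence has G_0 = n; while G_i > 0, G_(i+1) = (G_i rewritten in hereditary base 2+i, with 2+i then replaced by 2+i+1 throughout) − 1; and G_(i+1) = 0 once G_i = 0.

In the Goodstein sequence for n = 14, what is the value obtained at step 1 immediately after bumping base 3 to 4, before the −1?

i=0: 14 = 2^(2 + 1) + 2^2 + 2 (b=2); 2→3: 3^(3 + 1) + 3^3 + 3 = 111; 111−1 = 110
i=1: 110 = 3^(3 + 1) + 3^3 + 2 (b=3); 3→4: 4^(4 + 1) + 4^4 + 2 = 1282; 1282−1 = 1281

1282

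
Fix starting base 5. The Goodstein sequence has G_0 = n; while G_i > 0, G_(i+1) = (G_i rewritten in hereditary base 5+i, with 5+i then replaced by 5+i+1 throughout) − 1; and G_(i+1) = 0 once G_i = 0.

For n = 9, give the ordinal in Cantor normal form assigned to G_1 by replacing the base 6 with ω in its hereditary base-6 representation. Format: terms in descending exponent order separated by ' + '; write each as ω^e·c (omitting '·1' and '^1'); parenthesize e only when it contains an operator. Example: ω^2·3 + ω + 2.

ω + 3

(0) 9|_5 = 5 + 4 ↦ 6 + 4|_6 = 10 ⇒ 9
(1) 9|_6 = 6 + 3 ↦ 7 + 3|_7 = 10 ⇒ 9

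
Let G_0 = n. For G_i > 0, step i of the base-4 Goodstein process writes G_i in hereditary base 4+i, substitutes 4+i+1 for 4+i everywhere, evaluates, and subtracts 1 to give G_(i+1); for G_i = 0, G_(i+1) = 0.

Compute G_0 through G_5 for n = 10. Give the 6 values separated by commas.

base 4: 10 = 2·4 + 2; at 5: 2·5 + 2 = 12; next = 11
base 5: 11 = 2·5 + 1; at 6: 2·6 + 1 = 13; next = 12
base 6: 12 = 2·6; at 7: 2·7 = 14; next = 13
base 7: 13 = 7 + 6; at 8: 8 + 6 = 14; next = 13
base 8: 13 = 8 + 5; at 9: 9 + 5 = 14; next = 13

10, 11, 12, 13, 13, 13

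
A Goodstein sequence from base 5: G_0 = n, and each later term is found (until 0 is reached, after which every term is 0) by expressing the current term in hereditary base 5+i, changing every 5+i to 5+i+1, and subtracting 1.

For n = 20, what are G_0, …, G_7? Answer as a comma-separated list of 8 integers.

[0] 20 ≡ 4·5 (base 5). Lift 6: 24. −1: 23.
[1] 23 ≡ 3·6 + 5 (base 6). Lift 7: 26. −1: 25.
[2] 25 ≡ 3·7 + 4 (base 7). Lift 8: 28. −1: 27.
[3] 27 ≡ 3·8 + 3 (base 8). Lift 9: 30. −1: 29.
[4] 29 ≡ 3·9 + 2 (base 9). Lift 10: 32. −1: 31.
[5] 31 ≡ 3·10 + 1 (base 10). Lift 11: 34. −1: 33.
[6] 33 ≡ 3·11 (base 11). Lift 12: 36. −1: 35.

20, 23, 25, 27, 29, 31, 33, 35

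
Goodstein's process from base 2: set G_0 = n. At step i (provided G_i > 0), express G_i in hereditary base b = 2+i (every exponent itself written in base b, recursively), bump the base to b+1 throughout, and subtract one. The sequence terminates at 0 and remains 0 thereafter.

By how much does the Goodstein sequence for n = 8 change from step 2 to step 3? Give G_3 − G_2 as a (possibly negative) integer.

5757

(0) 8|_2 = 2^(2 + 1) ↦ 3^(3 + 1)|_3 = 81 ⇒ 80
(1) 80|_3 = 2·3^3 + 2·3^2 + 2·3 + 2 ↦ 2·4^4 + 2·4^2 + 2·4 + 2|_4 = 554 ⇒ 553
(2) 553|_4 = 2·4^4 + 2·4^2 + 2·4 + 1 ↦ 2·5^5 + 2·5^2 + 2·5 + 1|_5 = 6311 ⇒ 6310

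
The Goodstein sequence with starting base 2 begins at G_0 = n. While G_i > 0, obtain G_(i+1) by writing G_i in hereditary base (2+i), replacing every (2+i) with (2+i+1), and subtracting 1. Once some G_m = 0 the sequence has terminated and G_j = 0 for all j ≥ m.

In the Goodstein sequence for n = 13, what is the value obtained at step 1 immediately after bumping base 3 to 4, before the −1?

base 2: 13 = 2^(2 + 1) + 2^2 + 1; at 3: 3^(3 + 1) + 3^3 + 1 = 109; next = 108
base 3: 108 = 3^(3 + 1) + 3^3; at 4: 4^(4 + 1) + 4^4 = 1280; next = 1279

1280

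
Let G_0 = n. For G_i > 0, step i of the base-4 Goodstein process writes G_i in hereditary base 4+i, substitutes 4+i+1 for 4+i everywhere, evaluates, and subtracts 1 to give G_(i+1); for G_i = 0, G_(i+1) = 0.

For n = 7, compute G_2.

[0] 7 ≡ 4 + 3 (base 4). Lift 5: 8. −1: 7.
[1] 7 ≡ 5 + 2 (base 5). Lift 6: 8. −1: 7.
[2] 7 ≡ 6 + 1 (base 6). Lift 7: 8. −1: 7.

7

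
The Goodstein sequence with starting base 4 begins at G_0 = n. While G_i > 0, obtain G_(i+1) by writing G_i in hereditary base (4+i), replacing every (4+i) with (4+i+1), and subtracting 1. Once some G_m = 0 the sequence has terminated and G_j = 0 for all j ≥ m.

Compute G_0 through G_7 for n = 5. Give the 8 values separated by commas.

step 0: 5 = 4 + 1; sub 5 for 4: 5 + 1; = 6; G_1 = 6−1 = 5
step 1: 5 = 5; sub 6 for 5: 6; = 6; G_2 = 6−1 = 5
step 2: 5 = 5; sub 7 for 6: 5; = 5; G_3 = 5−1 = 4
step 3: 4 = 4; sub 8 for 7: 4; = 4; G_4 = 4−1 = 3
step 4: 3 = 3; sub 9 for 8: 3; = 3; G_5 = 3−1 = 2
step 5: 2 = 2; sub 10 for 9: 2; = 2; G_6 = 2−1 = 1
step 6: 1 = 1; sub 11 for 10: 1; = 1; G_7 = 1−1 = 0

5, 5, 5, 4, 3, 2, 1, 0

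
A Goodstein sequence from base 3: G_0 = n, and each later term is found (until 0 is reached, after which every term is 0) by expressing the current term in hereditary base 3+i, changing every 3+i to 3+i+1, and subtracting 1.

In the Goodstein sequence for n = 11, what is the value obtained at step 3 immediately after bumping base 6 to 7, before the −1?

40

[0] 11 ≡ 3^2 + 2 (base 3). Lift 4: 18. −1: 17.
[1] 17 ≡ 4^2 + 1 (base 4). Lift 5: 26. −1: 25.
[2] 25 ≡ 5^2 (base 5). Lift 6: 36. −1: 35.
[3] 35 ≡ 5·6 + 5 (base 6). Lift 7: 40. −1: 39.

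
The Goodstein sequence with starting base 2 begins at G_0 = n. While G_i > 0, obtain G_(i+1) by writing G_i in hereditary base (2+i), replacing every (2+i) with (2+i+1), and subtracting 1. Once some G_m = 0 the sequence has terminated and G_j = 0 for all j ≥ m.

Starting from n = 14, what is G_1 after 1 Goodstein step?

110

[0] 14 ≡ 2^(2 + 1) + 2^2 + 2 (base 2). Lift 3: 111. −1: 110.
[1] 110 ≡ 3^(3 + 1) + 3^3 + 2 (base 3). Lift 4: 1282. −1: 1281.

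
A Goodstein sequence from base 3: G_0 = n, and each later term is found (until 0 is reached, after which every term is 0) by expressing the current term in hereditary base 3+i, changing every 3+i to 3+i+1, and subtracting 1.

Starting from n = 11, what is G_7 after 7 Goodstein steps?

51

G_0 = 11. HB_3(11) = 3^2 + 2. Bump = 18. G_1 = 17.
G_1 = 17. HB_4(17) = 4^2 + 1. Bump = 26. G_2 = 25.
G_2 = 25. HB_5(25) = 5^2. Bump = 36. G_3 = 35.
G_3 = 35. HB_6(35) = 5·6 + 5. Bump = 40. G_4 = 39.
G_4 = 39. HB_7(39) = 5·7 + 4. Bump = 44. G_5 = 43.
G_5 = 43. HB_8(43) = 5·8 + 3. Bump = 48. G_6 = 47.
G_6 = 47. HB_9(47) = 5·9 + 2. Bump = 52. G_7 = 51.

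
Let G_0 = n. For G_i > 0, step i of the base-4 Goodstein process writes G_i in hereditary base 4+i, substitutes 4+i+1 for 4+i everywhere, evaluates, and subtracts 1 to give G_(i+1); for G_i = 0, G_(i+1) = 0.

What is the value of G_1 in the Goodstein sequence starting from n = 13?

15

G_0=13  [base 4] 3·4 + 1  →[4↦5]→  3·5 + 1 = 16  −1 ⇒ G_1=15
G_1=15  [base 5] 3·5  →[5↦6]→  3·6 = 18  −1 ⇒ G_2=17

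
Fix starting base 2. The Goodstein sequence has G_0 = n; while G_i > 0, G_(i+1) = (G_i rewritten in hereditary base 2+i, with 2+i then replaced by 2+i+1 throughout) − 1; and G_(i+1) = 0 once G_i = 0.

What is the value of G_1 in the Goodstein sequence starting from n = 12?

(0) 12|_2 = 2^(2 + 1) + 2^2 ↦ 3^(3 + 1) + 3^3|_3 = 108 ⇒ 107
(1) 107|_3 = 3^(3 + 1) + 2·3^2 + 2·3 + 2 ↦ 4^(4 + 1) + 2·4^2 + 2·4 + 2|_4 = 1066 ⇒ 1065

107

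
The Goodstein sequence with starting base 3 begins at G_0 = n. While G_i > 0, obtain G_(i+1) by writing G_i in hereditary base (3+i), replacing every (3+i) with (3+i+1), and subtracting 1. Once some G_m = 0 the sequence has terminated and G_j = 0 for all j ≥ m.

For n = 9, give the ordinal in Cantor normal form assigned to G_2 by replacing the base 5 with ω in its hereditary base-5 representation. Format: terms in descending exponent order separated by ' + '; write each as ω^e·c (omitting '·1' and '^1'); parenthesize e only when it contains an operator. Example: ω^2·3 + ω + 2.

ω·3 + 2

[0] 9 ≡ 3^2 (base 3). Lift 4: 16. −1: 15.
[1] 15 ≡ 3·4 + 3 (base 4). Lift 5: 18. −1: 17.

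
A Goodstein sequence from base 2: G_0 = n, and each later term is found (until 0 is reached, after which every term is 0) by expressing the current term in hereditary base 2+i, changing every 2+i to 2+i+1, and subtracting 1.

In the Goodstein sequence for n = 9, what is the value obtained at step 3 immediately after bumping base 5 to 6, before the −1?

9 —HB2→ 2^(2 + 1) + 1 —bump→ 3^(3 + 1) + 1 = 82 —(−1)→ 81
81 —HB3→ 3^(3 + 1) —bump→ 4^(4 + 1) = 1024 —(−1)→ 1023
1023 —HB4→ 3·4^4 + 3·4^3 + 3·4^2 + 3·4 + 3 —bump→ 3·5^5 + 3·5^3 + 3·5^2 + 3·5 + 3 = 9843 —(−1)→ 9842
9842 —HB5→ 3·5^5 + 3·5^3 + 3·5^2 + 3·5 + 2 —bump→ 3·6^6 + 3·6^3 + 3·6^2 + 3·6 + 2 = 140744 —(−1)→ 140743

140744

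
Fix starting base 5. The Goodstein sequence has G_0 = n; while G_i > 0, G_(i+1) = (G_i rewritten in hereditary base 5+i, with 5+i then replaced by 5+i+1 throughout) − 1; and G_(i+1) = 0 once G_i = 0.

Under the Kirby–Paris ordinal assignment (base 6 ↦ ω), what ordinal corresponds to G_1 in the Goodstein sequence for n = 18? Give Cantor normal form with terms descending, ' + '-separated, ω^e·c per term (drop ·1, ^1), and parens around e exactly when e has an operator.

ω·3 + 2

[0] 18 ≡ 3·5 + 3 (base 5). Lift 6: 21. −1: 20.
[1] 20 ≡ 3·6 + 2 (base 6). Lift 7: 23. −1: 22.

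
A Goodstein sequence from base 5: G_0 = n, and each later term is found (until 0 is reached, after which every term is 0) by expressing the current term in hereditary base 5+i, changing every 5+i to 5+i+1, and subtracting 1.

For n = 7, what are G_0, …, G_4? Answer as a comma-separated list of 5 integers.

7, 7, 7, 7, 6

G_0=7  [base 5] 5 + 2  →[5↦6]→  6 + 2 = 8  −1 ⇒ G_1=7
G_1=7  [base 6] 6 + 1  →[6↦7]→  7 + 1 = 8  −1 ⇒ G_2=7
G_2=7  [base 7] 7  →[7↦8]→  8 = 8  −1 ⇒ G_3=7
G_3=7  [base 8] 7  →[8↦9]→  7 = 7  −1 ⇒ G_4=6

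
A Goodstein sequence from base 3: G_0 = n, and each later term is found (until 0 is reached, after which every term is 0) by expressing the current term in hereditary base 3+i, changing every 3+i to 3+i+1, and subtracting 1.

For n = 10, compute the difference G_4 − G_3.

10 —HB3→ 3^2 + 1 —bump→ 4^2 + 1 = 17 —(−1)→ 16
16 —HB4→ 4^2 —bump→ 5^2 = 25 —(−1)→ 24
24 —HB5→ 4·5 + 4 —bump→ 4·6 + 4 = 28 —(−1)→ 27
27 —HB6→ 4·6 + 3 —bump→ 4·7 + 3 = 31 —(−1)→ 30

3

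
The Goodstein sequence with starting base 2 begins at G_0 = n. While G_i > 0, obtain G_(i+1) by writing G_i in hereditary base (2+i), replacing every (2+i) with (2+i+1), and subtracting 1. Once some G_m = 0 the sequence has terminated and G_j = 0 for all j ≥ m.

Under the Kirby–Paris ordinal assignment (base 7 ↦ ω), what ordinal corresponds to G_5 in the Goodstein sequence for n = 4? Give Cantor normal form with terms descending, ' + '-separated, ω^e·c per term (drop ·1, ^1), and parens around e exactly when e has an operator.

step 0: 4 = 2^2; sub 3 for 2: 3^3; = 27; G_1 = 27−1 = 26
step 1: 26 = 2·3^2 + 2·3 + 2; sub 4 for 3: 2·4^2 + 2·4 + 2; = 42; G_2 = 42−1 = 41
step 2: 41 = 2·4^2 + 2·4 + 1; sub 5 for 4: 2·5^2 + 2·5 + 1; = 61; G_3 = 61−1 = 60
step 3: 60 = 2·5^2 + 2·5; sub 6 for 5: 2·6^2 + 2·6; = 84; G_4 = 84−1 = 83
step 4: 83 = 2·6^2 + 6 + 5; sub 7 for 6: 2·7^2 + 7 + 5; = 110; G_5 = 110−1 = 109

ω^2·2 + ω + 4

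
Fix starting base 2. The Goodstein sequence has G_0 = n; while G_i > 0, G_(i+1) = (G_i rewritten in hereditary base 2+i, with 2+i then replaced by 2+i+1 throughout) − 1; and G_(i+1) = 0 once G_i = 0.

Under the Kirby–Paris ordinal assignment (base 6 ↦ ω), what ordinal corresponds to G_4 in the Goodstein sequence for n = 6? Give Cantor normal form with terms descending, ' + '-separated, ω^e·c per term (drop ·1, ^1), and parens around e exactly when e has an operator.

i=0: 6 = 2^2 + 2 (b=2); 2→3: 3^3 + 3 = 30; 30−1 = 29
i=1: 29 = 3^3 + 2 (b=3); 3→4: 4^4 + 2 = 258; 258−1 = 257
i=2: 257 = 4^4 + 1 (b=4); 4→5: 5^5 + 1 = 3126; 3126−1 = 3125
i=3: 3125 = 5^5 (b=5); 5→6: 6^6 = 46656; 46656−1 = 46655
i=4: 46655 = 5·6^5 + 5·6^4 + 5·6^3 + 5·6^2 + 5·6 + 5 (b=6); 6→7: 5·7^5 + 5·7^4 + 5·7^3 + 5·7^2 + 5·7 + 5 = 98040; 98040−1 = 98039

ω^5·5 + ω^4·5 + ω^3·5 + ω^2·5 + ω·5 + 5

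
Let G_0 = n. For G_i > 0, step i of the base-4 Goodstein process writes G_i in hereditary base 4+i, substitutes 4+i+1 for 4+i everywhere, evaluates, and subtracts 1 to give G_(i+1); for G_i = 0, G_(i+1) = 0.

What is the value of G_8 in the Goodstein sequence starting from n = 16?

16 —HB4→ 4^2 —bump→ 5^2 = 25 —(−1)→ 24
24 —HB5→ 4·5 + 4 —bump→ 4·6 + 4 = 28 —(−1)→ 27
27 —HB6→ 4·6 + 3 —bump→ 4·7 + 3 = 31 —(−1)→ 30
30 —HB7→ 4·7 + 2 —bump→ 4·8 + 2 = 34 —(−1)→ 33
33 —HB8→ 4·8 + 1 —bump→ 4·9 + 1 = 37 —(−1)→ 36
36 —HB9→ 4·9 —bump→ 4·10 = 40 —(−1)→ 39
39 —HB10→ 3·10 + 9 —bump→ 3·11 + 9 = 42 —(−1)→ 41
41 —HB11→ 3·11 + 8 —bump→ 3·12 + 8 = 44 —(−1)→ 43
43 —HB12→ 3·12 + 7 —bump→ 3·13 + 7 = 46 —(−1)→ 45

43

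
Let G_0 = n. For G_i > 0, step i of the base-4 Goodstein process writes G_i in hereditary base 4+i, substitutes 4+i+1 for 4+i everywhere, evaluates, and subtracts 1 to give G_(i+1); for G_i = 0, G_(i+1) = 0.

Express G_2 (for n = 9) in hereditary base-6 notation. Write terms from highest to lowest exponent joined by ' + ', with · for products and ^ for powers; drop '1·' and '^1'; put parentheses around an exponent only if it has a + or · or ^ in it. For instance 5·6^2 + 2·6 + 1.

6 + 5

base 4: 9 = 2·4 + 1; at 5: 2·5 + 1 = 11; next = 10
base 5: 10 = 2·5; at 6: 2·6 = 12; next = 11
base 6: 11 = 6 + 5; at 7: 7 + 5 = 12; next = 11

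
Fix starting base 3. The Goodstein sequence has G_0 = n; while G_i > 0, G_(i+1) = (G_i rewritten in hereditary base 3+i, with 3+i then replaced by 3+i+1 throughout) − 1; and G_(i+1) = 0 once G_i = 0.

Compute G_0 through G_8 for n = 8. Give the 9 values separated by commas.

8, 9, 10, 11, 11, 11, 11, 11, 11

base 3: 8 = 2·3 + 2; at 4: 2·4 + 2 = 10; next = 9
base 4: 9 = 2·4 + 1; at 5: 2·5 + 1 = 11; next = 10
base 5: 10 = 2·5; at 6: 2·6 = 12; next = 11
base 6: 11 = 6 + 5; at 7: 7 + 5 = 12; next = 11
base 7: 11 = 7 + 4; at 8: 8 + 4 = 12; next = 11
base 8: 11 = 8 + 3; at 9: 9 + 3 = 12; next = 11
base 9: 11 = 9 + 2; at 10: 10 + 2 = 12; next = 11
base 10: 11 = 10 + 1; at 11: 11 + 1 = 12; next = 11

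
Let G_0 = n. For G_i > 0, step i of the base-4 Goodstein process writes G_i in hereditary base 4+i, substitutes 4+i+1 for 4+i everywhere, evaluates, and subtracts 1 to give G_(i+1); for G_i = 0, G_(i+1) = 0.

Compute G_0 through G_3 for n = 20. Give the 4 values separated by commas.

base 4: 20 = 4^2 + 4; at 5: 5^2 + 5 = 30; next = 29
base 5: 29 = 5^2 + 4; at 6: 6^2 + 4 = 40; next = 39
base 6: 39 = 6^2 + 3; at 7: 7^2 + 3 = 52; next = 51

20, 29, 39, 51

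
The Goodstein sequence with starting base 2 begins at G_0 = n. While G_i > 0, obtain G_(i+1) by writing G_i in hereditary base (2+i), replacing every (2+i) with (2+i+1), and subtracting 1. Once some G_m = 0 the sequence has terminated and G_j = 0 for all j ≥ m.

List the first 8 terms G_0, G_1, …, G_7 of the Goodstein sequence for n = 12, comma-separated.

12, 107, 1065, 15685, 280019, 5764910, 134217867, 3486784574

step 0: 12 = 2^(2 + 1) + 2^2; sub 3 for 2: 3^(3 + 1) + 3^3; = 108; G_1 = 108−1 = 107
step 1: 107 = 3^(3 + 1) + 2·3^2 + 2·3 + 2; sub 4 for 3: 4^(4 + 1) + 2·4^2 + 2·4 + 2; = 1066; G_2 = 1066−1 = 1065
step 2: 1065 = 4^(4 + 1) + 2·4^2 + 2·4 + 1; sub 5 for 4: 5^(5 + 1) + 2·5^2 + 2·5 + 1; = 15686; G_3 = 15686−1 = 15685
step 3: 15685 = 5^(5 + 1) + 2·5^2 + 2·5; sub 6 for 5: 6^(6 + 1) + 2·6^2 + 2·6; = 280020; G_4 = 280020−1 = 280019
step 4: 280019 = 6^(6 + 1) + 2·6^2 + 6 + 5; sub 7 for 6: 7^(7 + 1) + 2·7^2 + 7 + 5; = 5764911; G_5 = 5764911−1 = 5764910
step 5: 5764910 = 7^(7 + 1) + 2·7^2 + 7 + 4; sub 8 for 7: 8^(8 + 1) + 2·8^2 + 8 + 4; = 134217868; G_6 = 134217868−1 = 134217867
step 6: 134217867 = 8^(8 + 1) + 2·8^2 + 8 + 3; sub 9 for 8: 9^(9 + 1) + 2·9^2 + 9 + 3; = 3486784575; G_7 = 3486784575−1 = 3486784574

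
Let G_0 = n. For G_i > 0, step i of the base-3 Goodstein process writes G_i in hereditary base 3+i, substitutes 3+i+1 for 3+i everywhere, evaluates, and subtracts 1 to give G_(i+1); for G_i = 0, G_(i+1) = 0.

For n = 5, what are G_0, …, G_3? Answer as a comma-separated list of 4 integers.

G_0=5  [base 3] 3 + 2  →[3↦4]→  4 + 2 = 6  −1 ⇒ G_1=5
G_1=5  [base 4] 4 + 1  →[4↦5]→  5 + 1 = 6  −1 ⇒ G_2=5
G_2=5  [base 5] 5  →[5↦6]→  6 = 6  −1 ⇒ G_3=5

5, 5, 5, 5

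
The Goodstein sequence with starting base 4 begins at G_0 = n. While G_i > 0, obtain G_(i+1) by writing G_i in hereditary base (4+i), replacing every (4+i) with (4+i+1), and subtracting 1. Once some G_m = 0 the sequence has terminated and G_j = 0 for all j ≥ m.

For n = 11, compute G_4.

15

[0] 11 ≡ 2·4 + 3 (base 4). Lift 5: 13. −1: 12.
[1] 12 ≡ 2·5 + 2 (base 5). Lift 6: 14. −1: 13.
[2] 13 ≡ 2·6 + 1 (base 6). Lift 7: 15. −1: 14.
[3] 14 ≡ 2·7 (base 7). Lift 8: 16. −1: 15.
[4] 15 ≡ 8 + 7 (base 8). Lift 9: 16. −1: 15.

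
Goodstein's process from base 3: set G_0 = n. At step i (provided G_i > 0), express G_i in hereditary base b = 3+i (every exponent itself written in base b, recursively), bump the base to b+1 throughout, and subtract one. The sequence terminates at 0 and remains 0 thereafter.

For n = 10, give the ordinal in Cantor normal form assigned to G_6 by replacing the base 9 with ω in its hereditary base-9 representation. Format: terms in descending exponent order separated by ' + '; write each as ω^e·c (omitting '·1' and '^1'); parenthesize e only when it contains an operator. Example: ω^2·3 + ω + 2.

ω·4

G_0=10  [base 3] 3^2 + 1  →[3↦4]→  4^2 + 1 = 17  −1 ⇒ G_1=16
G_1=16  [base 4] 4^2  →[4↦5]→  5^2 = 25  −1 ⇒ G_2=24
G_2=24  [base 5] 4·5 + 4  →[5↦6]→  4·6 + 4 = 28  −1 ⇒ G_3=27
G_3=27  [base 6] 4·6 + 3  →[6↦7]→  4·7 + 3 = 31  −1 ⇒ G_4=30
G_4=30  [base 7] 4·7 + 2  →[7↦8]→  4·8 + 2 = 34  −1 ⇒ G_5=33
G_5=33  [base 8] 4·8 + 1  →[8↦9]→  4·9 + 1 = 37  −1 ⇒ G_6=36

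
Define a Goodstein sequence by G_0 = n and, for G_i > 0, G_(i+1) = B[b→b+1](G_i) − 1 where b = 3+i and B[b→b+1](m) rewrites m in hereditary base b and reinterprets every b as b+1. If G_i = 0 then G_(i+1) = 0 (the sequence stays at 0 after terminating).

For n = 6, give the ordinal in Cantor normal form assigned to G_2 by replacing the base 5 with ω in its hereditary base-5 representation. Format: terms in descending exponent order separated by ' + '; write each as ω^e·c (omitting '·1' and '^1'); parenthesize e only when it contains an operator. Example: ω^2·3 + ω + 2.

ω + 2

6 —HB3→ 2·3 —bump→ 2·4 = 8 —(−1)→ 7
7 —HB4→ 4 + 3 —bump→ 5 + 3 = 8 —(−1)→ 7
7 —HB5→ 5 + 2 —bump→ 6 + 2 = 8 —(−1)→ 7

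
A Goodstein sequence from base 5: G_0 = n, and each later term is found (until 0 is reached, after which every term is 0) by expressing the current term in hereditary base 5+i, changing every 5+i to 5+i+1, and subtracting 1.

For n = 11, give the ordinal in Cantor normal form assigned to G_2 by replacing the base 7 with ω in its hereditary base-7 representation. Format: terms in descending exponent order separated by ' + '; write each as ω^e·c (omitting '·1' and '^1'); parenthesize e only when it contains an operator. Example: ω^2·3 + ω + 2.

G_0=11  [base 5] 2·5 + 1  →[5↦6]→  2·6 + 1 = 13  −1 ⇒ G_1=12
G_1=12  [base 6] 2·6  →[6↦7]→  2·7 = 14  −1 ⇒ G_2=13
G_2=13  [base 7] 7 + 6  →[7↦8]→  8 + 6 = 14  −1 ⇒ G_3=13

ω + 6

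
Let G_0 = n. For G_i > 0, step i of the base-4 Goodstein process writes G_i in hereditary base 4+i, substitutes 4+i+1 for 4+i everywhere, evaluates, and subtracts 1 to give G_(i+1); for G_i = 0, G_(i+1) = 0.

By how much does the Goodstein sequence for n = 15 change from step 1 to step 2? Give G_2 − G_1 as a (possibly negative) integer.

(0) 15|_4 = 3·4 + 3 ↦ 3·5 + 3|_5 = 18 ⇒ 17
(1) 17|_5 = 3·5 + 2 ↦ 3·6 + 2|_6 = 20 ⇒ 19

2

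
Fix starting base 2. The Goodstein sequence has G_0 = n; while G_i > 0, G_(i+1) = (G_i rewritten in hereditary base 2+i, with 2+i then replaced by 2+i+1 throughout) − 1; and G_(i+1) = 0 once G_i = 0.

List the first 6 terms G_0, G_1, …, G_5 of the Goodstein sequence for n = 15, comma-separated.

15, 111, 1283, 18752, 326593, 6588344

G_0 = 15. HB_2(15) = 2^(2 + 1) + 2^2 + 2 + 1. Bump = 112. G_1 = 111.
G_1 = 111. HB_3(111) = 3^(3 + 1) + 3^3 + 3. Bump = 1284. G_2 = 1283.
G_2 = 1283. HB_4(1283) = 4^(4 + 1) + 4^4 + 3. Bump = 18753. G_3 = 18752.
G_3 = 18752. HB_5(18752) = 5^(5 + 1) + 5^5 + 2. Bump = 326594. G_4 = 326593.
G_4 = 326593. HB_6(326593) = 6^(6 + 1) + 6^6 + 1. Bump = 6588345. G_5 = 6588344.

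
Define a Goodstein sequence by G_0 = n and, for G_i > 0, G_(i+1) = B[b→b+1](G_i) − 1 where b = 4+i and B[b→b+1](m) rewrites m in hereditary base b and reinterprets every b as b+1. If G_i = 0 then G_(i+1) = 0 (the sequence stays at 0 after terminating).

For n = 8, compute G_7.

8

base 4: 8 = 2·4; at 5: 2·5 = 10; next = 9
base 5: 9 = 5 + 4; at 6: 6 + 4 = 10; next = 9
base 6: 9 = 6 + 3; at 7: 7 + 3 = 10; next = 9
base 7: 9 = 7 + 2; at 8: 8 + 2 = 10; next = 9
base 8: 9 = 8 + 1; at 9: 9 + 1 = 10; next = 9
base 9: 9 = 9; at 10: 10 = 10; next = 9
base 10: 9 = 9; at 11: 9 = 9; next = 8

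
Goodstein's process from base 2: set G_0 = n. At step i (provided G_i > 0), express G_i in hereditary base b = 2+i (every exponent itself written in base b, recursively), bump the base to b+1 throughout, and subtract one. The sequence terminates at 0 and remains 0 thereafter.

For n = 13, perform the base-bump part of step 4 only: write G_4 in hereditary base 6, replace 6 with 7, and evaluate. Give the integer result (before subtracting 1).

step 0: 13 = 2^(2 + 1) + 2^2 + 1; sub 3 for 2: 3^(3 + 1) + 3^3 + 1; = 109; G_1 = 109−1 = 108
step 1: 108 = 3^(3 + 1) + 3^3; sub 4 for 3: 4^(4 + 1) + 4^4; = 1280; G_2 = 1280−1 = 1279
step 2: 1279 = 4^(4 + 1) + 3·4^3 + 3·4^2 + 3·4 + 3; sub 5 for 4: 5^(5 + 1) + 3·5^3 + 3·5^2 + 3·5 + 3; = 16093; G_3 = 16093−1 = 16092
step 3: 16092 = 5^(5 + 1) + 3·5^3 + 3·5^2 + 3·5 + 2; sub 6 for 5: 6^(6 + 1) + 3·6^3 + 3·6^2 + 3·6 + 2; = 280712; G_4 = 280712−1 = 280711
step 4: 280711 = 6^(6 + 1) + 3·6^3 + 3·6^2 + 3·6 + 1; sub 7 for 6: 7^(7 + 1) + 3·7^3 + 3·7^2 + 3·7 + 1; = 5765999; G_5 = 5765999−1 = 5765998

5765999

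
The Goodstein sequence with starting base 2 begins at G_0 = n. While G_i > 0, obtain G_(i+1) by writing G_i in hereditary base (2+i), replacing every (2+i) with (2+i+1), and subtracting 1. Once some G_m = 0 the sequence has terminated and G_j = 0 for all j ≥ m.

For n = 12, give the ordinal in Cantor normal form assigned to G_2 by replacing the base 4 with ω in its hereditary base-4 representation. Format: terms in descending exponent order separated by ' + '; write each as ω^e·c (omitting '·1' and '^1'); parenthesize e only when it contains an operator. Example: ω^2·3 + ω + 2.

ω^(ω + 1) + ω^2·2 + ω·2 + 1

base 2: 12 = 2^(2 + 1) + 2^2; at 3: 3^(3 + 1) + 3^3 = 108; next = 107
base 3: 107 = 3^(3 + 1) + 2·3^2 + 2·3 + 2; at 4: 4^(4 + 1) + 2·4^2 + 2·4 + 2 = 1066; next = 1065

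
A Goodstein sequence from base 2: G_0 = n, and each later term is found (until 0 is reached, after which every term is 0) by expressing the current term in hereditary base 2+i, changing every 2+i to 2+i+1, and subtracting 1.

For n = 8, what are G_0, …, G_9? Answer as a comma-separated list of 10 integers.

8, 80, 553, 6310, 93395, 1647195, 33554571, 774841151, 20000000211, 570623341475

G_0=8  [base 2] 2^(2 + 1)  →[2↦3]→  3^(3 + 1) = 81  −1 ⇒ G_1=80
G_1=80  [base 3] 2·3^3 + 2·3^2 + 2·3 + 2  →[3↦4]→  2·4^4 + 2·4^2 + 2·4 + 2 = 554  −1 ⇒ G_2=553
G_2=553  [base 4] 2·4^4 + 2·4^2 + 2·4 + 1  →[4↦5]→  2·5^5 + 2·5^2 + 2·5 + 1 = 6311  −1 ⇒ G_3=6310
G_3=6310  [base 5] 2·5^5 + 2·5^2 + 2·5  →[5↦6]→  2·6^6 + 2·6^2 + 2·6 = 93396  −1 ⇒ G_4=93395
G_4=93395  [base 6] 2·6^6 + 2·6^2 + 6 + 5  →[6↦7]→  2·7^7 + 2·7^2 + 7 + 5 = 1647196  −1 ⇒ G_5=1647195
G_5=1647195  [base 7] 2·7^7 + 2·7^2 + 7 + 4  →[7↦8]→  2·8^8 + 2·8^2 + 8 + 4 = 33554572  −1 ⇒ G_6=33554571
G_6=33554571  [base 8] 2·8^8 + 2·8^2 + 8 + 3  →[8↦9]→  2·9^9 + 2·9^2 + 9 + 3 = 774841152  −1 ⇒ G_7=774841151
G_7=774841151  [base 9] 2·9^9 + 2·9^2 + 9 + 2  →[9↦10]→  2·10^10 + 2·10^2 + 10 + 2 = 20000000212  −1 ⇒ G_8=20000000211
G_8=20000000211  [base 10] 2·10^10 + 2·10^2 + 10 + 1  →[10↦11]→  2·11^11 + 2·11^2 + 11 + 1 = 570623341476  −1 ⇒ G_9=570623341475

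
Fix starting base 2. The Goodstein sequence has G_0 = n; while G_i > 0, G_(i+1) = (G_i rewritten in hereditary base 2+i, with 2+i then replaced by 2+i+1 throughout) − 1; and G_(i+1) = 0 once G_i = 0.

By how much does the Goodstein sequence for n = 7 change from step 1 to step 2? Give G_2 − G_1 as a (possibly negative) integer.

base 2: 7 = 2^2 + 2 + 1; at 3: 3^3 + 3 + 1 = 31; next = 30
base 3: 30 = 3^3 + 3; at 4: 4^4 + 4 = 260; next = 259

229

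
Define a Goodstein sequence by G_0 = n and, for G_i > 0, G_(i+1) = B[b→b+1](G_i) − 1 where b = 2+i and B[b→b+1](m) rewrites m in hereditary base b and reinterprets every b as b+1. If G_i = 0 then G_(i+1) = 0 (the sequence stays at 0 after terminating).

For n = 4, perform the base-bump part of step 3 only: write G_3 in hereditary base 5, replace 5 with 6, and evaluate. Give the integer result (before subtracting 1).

84

[0] 4 ≡ 2^2 (base 2). Lift 3: 27. −1: 26.
[1] 26 ≡ 2·3^2 + 2·3 + 2 (base 3). Lift 4: 42. −1: 41.
[2] 41 ≡ 2·4^2 + 2·4 + 1 (base 4). Lift 5: 61. −1: 60.
[3] 60 ≡ 2·5^2 + 2·5 (base 5). Lift 6: 84. −1: 83.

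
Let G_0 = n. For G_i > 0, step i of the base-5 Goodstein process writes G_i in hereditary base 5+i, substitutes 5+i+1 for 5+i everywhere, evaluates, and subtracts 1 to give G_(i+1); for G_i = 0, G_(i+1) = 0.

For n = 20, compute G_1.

23

step 0: 20 = 4·5; sub 6 for 5: 4·6; = 24; G_1 = 24−1 = 23
step 1: 23 = 3·6 + 5; sub 7 for 6: 3·7 + 5; = 26; G_2 = 26−1 = 25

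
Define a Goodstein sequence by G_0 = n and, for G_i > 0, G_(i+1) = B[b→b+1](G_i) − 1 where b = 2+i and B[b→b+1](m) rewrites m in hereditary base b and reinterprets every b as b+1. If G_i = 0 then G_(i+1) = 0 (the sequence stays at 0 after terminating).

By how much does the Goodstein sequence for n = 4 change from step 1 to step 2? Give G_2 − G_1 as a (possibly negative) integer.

base 2: 4 = 2^2; at 3: 3^3 = 27; next = 26
base 3: 26 = 2·3^2 + 2·3 + 2; at 4: 2·4^2 + 2·4 + 2 = 42; next = 41

15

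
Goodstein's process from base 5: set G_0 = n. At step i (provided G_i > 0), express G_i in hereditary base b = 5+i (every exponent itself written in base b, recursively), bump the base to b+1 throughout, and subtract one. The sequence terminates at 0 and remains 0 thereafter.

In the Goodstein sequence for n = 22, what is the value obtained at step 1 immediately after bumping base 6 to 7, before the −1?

29

(0) 22|_5 = 4·5 + 2 ↦ 4·6 + 2|_6 = 26 ⇒ 25
(1) 25|_6 = 4·6 + 1 ↦ 4·7 + 1|_7 = 29 ⇒ 28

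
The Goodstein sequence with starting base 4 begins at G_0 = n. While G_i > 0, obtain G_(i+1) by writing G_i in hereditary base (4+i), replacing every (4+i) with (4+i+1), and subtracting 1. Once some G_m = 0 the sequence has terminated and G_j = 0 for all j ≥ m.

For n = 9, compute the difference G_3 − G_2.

[0] 9 ≡ 2·4 + 1 (base 4). Lift 5: 11. −1: 10.
[1] 10 ≡ 2·5 (base 5). Lift 6: 12. −1: 11.
[2] 11 ≡ 6 + 5 (base 6). Lift 7: 12. −1: 11.

0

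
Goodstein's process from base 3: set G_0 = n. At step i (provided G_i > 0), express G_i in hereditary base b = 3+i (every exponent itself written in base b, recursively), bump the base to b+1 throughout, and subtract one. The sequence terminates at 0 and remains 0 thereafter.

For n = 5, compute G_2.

G_0 = 5. HB_3(5) = 3 + 2. Bump = 6. G_1 = 5.
G_1 = 5. HB_4(5) = 4 + 1. Bump = 6. G_2 = 5.

5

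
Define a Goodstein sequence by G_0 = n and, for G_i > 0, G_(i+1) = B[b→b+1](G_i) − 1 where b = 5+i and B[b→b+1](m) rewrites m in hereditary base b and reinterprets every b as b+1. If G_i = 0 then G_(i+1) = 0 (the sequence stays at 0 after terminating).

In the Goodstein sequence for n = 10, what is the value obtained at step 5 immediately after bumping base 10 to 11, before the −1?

12

base 5: 10 = 2·5; at 6: 2·6 = 12; next = 11
base 6: 11 = 6 + 5; at 7: 7 + 5 = 12; next = 11
base 7: 11 = 7 + 4; at 8: 8 + 4 = 12; next = 11
base 8: 11 = 8 + 3; at 9: 9 + 3 = 12; next = 11
base 9: 11 = 9 + 2; at 10: 10 + 2 = 12; next = 11
base 10: 11 = 10 + 1; at 11: 11 + 1 = 12; next = 11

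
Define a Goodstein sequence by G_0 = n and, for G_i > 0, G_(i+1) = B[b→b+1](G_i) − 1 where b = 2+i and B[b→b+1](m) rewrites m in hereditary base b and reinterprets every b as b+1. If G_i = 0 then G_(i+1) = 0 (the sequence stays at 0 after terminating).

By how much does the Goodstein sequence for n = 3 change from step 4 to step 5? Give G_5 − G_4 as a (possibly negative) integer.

-1

(0) 3|_2 = 2 + 1 ↦ 3 + 1|_3 = 4 ⇒ 3
(1) 3|_3 = 3 ↦ 4|_4 = 4 ⇒ 3
(2) 3|_4 = 3 ↦ 3|_5 = 3 ⇒ 2
(3) 2|_5 = 2 ↦ 2|_6 = 2 ⇒ 1
(4) 1|_6 = 1 ↦ 1|_7 = 1 ⇒ 0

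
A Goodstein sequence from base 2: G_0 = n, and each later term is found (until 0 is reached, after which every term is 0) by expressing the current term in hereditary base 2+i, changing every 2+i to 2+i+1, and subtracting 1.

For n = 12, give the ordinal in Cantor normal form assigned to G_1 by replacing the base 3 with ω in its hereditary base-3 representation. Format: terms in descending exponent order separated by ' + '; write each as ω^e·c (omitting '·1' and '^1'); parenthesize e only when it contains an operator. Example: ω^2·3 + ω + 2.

(0) 12|_2 = 2^(2 + 1) + 2^2 ↦ 3^(3 + 1) + 3^3|_3 = 108 ⇒ 107
(1) 107|_3 = 3^(3 + 1) + 2·3^2 + 2·3 + 2 ↦ 4^(4 + 1) + 2·4^2 + 2·4 + 2|_4 = 1066 ⇒ 1065

ω^(ω + 1) + ω^2·2 + ω·2 + 2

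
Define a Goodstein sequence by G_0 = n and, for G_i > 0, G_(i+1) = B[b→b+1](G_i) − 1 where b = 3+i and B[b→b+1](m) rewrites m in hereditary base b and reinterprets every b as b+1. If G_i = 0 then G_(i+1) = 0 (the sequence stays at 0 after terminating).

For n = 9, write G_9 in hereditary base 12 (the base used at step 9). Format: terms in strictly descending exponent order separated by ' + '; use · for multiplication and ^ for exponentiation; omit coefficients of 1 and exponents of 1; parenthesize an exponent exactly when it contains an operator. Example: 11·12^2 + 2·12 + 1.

base 3: 9 = 3^2; at 4: 4^2 = 16; next = 15
base 4: 15 = 3·4 + 3; at 5: 3·5 + 3 = 18; next = 17
base 5: 17 = 3·5 + 2; at 6: 3·6 + 2 = 20; next = 19
base 6: 19 = 3·6 + 1; at 7: 3·7 + 1 = 22; next = 21
base 7: 21 = 3·7; at 8: 3·8 = 24; next = 23
base 8: 23 = 2·8 + 7; at 9: 2·9 + 7 = 25; next = 24
base 9: 24 = 2·9 + 6; at 10: 2·10 + 6 = 26; next = 25
base 10: 25 = 2·10 + 5; at 11: 2·11 + 5 = 27; next = 26
base 11: 26 = 2·11 + 4; at 12: 2·12 + 4 = 28; next = 27

2·12 + 3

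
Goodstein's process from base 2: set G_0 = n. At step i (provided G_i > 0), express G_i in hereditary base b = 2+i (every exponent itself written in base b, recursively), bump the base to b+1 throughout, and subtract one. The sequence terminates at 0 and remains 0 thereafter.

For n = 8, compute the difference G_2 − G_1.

[0] 8 ≡ 2^(2 + 1) (base 2). Lift 3: 81. −1: 80.
[1] 80 ≡ 2·3^3 + 2·3^2 + 2·3 + 2 (base 3). Lift 4: 554. −1: 553.

473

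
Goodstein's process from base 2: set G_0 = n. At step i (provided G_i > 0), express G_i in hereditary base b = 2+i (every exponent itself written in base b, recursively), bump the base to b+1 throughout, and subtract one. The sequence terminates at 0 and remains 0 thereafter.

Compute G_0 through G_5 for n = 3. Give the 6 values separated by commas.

G_0=3  [base 2] 2 + 1  →[2↦3]→  3 + 1 = 4  −1 ⇒ G_1=3
G_1=3  [base 3] 3  →[3↦4]→  4 = 4  −1 ⇒ G_2=3
G_2=3  [base 4] 3  →[4↦5]→  3 = 3  −1 ⇒ G_3=2
G_3=2  [base 5] 2  →[5↦6]→  2 = 2  −1 ⇒ G_4=1
G_4=1  [base 6] 1  →[6↦7]→  1 = 1  −1 ⇒ G_5=0

3, 3, 3, 2, 1, 0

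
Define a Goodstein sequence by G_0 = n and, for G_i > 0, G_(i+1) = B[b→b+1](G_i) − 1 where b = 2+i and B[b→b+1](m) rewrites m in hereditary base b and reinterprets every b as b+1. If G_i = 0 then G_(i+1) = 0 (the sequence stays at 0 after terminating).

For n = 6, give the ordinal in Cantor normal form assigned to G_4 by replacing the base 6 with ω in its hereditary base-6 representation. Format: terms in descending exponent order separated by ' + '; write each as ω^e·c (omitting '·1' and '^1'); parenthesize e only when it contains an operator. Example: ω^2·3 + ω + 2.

ω^5·5 + ω^4·5 + ω^3·5 + ω^2·5 + ω·5 + 5

i=0: 6 = 2^2 + 2 (b=2); 2→3: 3^3 + 3 = 30; 30−1 = 29
i=1: 29 = 3^3 + 2 (b=3); 3→4: 4^4 + 2 = 258; 258−1 = 257
i=2: 257 = 4^4 + 1 (b=4); 4→5: 5^5 + 1 = 3126; 3126−1 = 3125
i=3: 3125 = 5^5 (b=5); 5→6: 6^6 = 46656; 46656−1 = 46655
i=4: 46655 = 5·6^5 + 5·6^4 + 5·6^3 + 5·6^2 + 5·6 + 5 (b=6); 6→7: 5·7^5 + 5·7^4 + 5·7^3 + 5·7^2 + 5·7 + 5 = 98040; 98040−1 = 98039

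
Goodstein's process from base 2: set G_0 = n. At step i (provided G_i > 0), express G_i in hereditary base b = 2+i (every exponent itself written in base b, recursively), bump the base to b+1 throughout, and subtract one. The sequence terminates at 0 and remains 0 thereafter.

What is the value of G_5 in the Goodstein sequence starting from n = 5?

1197

[0] 5 ≡ 2^2 + 1 (base 2). Lift 3: 28. −1: 27.
[1] 27 ≡ 3^3 (base 3). Lift 4: 256. −1: 255.
[2] 255 ≡ 3·4^3 + 3·4^2 + 3·4 + 3 (base 4). Lift 5: 468. −1: 467.
[3] 467 ≡ 3·5^3 + 3·5^2 + 3·5 + 2 (base 5). Lift 6: 776. −1: 775.
[4] 775 ≡ 3·6^3 + 3·6^2 + 3·6 + 1 (base 6). Lift 7: 1198. −1: 1197.
[5] 1197 ≡ 3·7^3 + 3·7^2 + 3·7 (base 7). Lift 8: 1752. −1: 1751.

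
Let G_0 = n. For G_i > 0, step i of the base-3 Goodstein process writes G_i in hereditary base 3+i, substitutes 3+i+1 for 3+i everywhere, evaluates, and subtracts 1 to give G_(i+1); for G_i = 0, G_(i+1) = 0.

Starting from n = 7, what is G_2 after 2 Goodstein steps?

9

(0) 7|_3 = 2·3 + 1 ↦ 2·4 + 1|_4 = 9 ⇒ 8
(1) 8|_4 = 2·4 ↦ 2·5|_5 = 10 ⇒ 9
(2) 9|_5 = 5 + 4 ↦ 6 + 4|_6 = 10 ⇒ 9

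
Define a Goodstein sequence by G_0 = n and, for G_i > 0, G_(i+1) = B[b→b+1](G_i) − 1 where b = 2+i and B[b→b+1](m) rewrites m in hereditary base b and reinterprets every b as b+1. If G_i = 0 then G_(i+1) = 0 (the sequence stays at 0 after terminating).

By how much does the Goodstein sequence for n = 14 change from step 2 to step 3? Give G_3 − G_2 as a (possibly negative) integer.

14 —HB2→ 2^(2 + 1) + 2^2 + 2 —bump→ 3^(3 + 1) + 3^3 + 3 = 111 —(−1)→ 110
110 —HB3→ 3^(3 + 1) + 3^3 + 2 —bump→ 4^(4 + 1) + 4^4 + 2 = 1282 —(−1)→ 1281
1281 —HB4→ 4^(4 + 1) + 4^4 + 1 —bump→ 5^(5 + 1) + 5^5 + 1 = 18751 —(−1)→ 18750

17469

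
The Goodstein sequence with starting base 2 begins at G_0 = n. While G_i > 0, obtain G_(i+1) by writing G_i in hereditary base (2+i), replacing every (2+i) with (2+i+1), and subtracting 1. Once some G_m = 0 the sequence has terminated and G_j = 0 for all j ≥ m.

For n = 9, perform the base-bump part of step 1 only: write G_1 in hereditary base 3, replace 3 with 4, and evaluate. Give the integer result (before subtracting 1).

1024

base 2: 9 = 2^(2 + 1) + 1; at 3: 3^(3 + 1) + 1 = 82; next = 81
base 3: 81 = 3^(3 + 1); at 4: 4^(4 + 1) = 1024; next = 1023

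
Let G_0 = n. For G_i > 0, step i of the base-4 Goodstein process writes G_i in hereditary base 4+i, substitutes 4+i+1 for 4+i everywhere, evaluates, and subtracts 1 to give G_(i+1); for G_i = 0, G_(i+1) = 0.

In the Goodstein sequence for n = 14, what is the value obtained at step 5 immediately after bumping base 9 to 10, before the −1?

i=0: 14 = 3·4 + 2 (b=4); 4→5: 3·5 + 2 = 17; 17−1 = 16
i=1: 16 = 3·5 + 1 (b=5); 5→6: 3·6 + 1 = 19; 19−1 = 18
i=2: 18 = 3·6 (b=6); 6→7: 3·7 = 21; 21−1 = 20
i=3: 20 = 2·7 + 6 (b=7); 7→8: 2·8 + 6 = 22; 22−1 = 21
i=4: 21 = 2·8 + 5 (b=8); 8→9: 2·9 + 5 = 23; 23−1 = 22

24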